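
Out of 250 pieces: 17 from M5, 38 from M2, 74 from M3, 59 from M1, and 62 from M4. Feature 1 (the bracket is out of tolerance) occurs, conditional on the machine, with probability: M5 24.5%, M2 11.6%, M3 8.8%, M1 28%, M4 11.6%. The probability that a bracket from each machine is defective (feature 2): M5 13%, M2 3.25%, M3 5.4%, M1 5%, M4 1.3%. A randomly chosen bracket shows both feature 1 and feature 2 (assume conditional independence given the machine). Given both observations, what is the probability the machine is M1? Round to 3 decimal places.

0.422

By Bayes' rule, posterior ∝ prior × likelihood:
  M5: 0.068 × 0.245 × 0.13 = 0.0021658
  M2: 0.152 × 0.116 × 0.0325 = 0.00057304
  M3: 0.296 × 0.088 × 0.054 = 0.001406592
  M1: 0.236 × 0.28 × 0.05 = 0.003304
  M4: 0.248 × 0.116 × 0.013 = 0.000373984
Sum = 0.007823416.
P(M1 | evidence) = 0.003304 / 0.007823416 ≈ 0.422.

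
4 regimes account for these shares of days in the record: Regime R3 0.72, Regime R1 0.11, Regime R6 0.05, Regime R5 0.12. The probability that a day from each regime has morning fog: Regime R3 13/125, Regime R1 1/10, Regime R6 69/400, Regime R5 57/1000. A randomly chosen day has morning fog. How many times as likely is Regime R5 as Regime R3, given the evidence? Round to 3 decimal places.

0.091

Unnormalized posteriors (prior × likelihood):
  Regime R3: 0.72 × 0.104 = 0.07488
  Regime R1: 0.11 × 0.1 = 0.011
  Regime R6: 0.05 × 0.1725 = 0.008625
  Regime R5: 0.12 × 0.057 = 0.00684
Sum = 0.101345.
The ratio is 0.00684 / 0.07488 (the normalizer cancels) = 0.091.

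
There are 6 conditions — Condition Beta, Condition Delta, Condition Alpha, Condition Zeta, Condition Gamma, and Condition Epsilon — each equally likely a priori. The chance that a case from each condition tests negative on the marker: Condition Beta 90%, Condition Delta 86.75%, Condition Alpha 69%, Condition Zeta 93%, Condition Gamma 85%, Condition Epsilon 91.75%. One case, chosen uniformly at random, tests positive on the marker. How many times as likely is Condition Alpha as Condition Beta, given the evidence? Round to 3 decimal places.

3.100

Taking complements, P(marker-positive | each) = Condition Beta 0.1, Condition Delta 0.1325, Condition Alpha 0.31, Condition Zeta 0.07, Condition Gamma 0.15, Condition Epsilon 0.0825.
With a uniform prior (1/6 each), posterior ∝ likelihood:
  Condition Beta: 0.1
  Condition Delta: 0.1325
  Condition Alpha: 0.31
  Condition Zeta: 0.07
  Condition Gamma: 0.15
  Condition Epsilon: 0.0825
Sum = 0.845.
The ratio is 0.31 / 0.1 (the normalizer cancels) = 3.100.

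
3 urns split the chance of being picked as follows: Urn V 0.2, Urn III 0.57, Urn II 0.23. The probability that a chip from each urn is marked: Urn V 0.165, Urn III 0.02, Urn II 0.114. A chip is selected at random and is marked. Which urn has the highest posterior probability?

Urn V

By Bayes' rule, posterior ∝ prior × likelihood:
  Urn V: 0.2 × 0.165 = 0.033
  Urn III: 0.57 × 0.02 = 0.0114
  Urn II: 0.23 × 0.114 = 0.02622
Sum = 0.07062.
Largest term belongs to Urn V, so Urn V is most probable.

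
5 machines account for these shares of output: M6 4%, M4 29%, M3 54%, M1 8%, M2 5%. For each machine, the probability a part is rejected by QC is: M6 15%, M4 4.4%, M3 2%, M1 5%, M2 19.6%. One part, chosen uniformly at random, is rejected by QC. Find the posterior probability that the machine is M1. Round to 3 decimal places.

0.092

By Bayes' rule, posterior ∝ prior × likelihood:
  M6: 0.04 × 0.15 = 0.006
  M4: 0.29 × 0.044 = 0.01276
  M3: 0.54 × 0.02 = 0.0108
  M1: 0.08 × 0.05 = 0.004
  M2: 0.05 × 0.196 = 0.0098
Sum = 0.04336.
P(M1 | evidence) = 0.004 / 0.04336 ≈ 0.092.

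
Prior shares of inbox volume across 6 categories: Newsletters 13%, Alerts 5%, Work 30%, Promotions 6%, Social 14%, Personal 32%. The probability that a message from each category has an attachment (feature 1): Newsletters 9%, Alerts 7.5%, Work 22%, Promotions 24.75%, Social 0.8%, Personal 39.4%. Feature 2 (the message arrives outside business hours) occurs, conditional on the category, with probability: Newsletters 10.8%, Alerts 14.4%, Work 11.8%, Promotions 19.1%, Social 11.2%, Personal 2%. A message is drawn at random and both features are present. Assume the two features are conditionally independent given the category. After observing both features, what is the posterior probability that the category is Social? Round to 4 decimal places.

0.0083

Prior × likelihood for each hypothesis:
  Newsletters: 0.13 × 0.09 × 0.108 = 0.0012636
  Alerts: 0.05 × 0.075 × 0.144 = 0.00054
  Work: 0.3 × 0.22 × 0.118 = 0.007788
  Promotions: 0.06 × 0.2475 × 0.191 = 0.00283635
  Social: 0.14 × 0.008 × 0.112 = 0.00012544
  Personal: 0.32 × 0.394 × 0.02 = 0.0025216
Sum = 0.01507499.
P(Social | evidence) = 0.00012544 / 0.01507499 ≈ 0.0083.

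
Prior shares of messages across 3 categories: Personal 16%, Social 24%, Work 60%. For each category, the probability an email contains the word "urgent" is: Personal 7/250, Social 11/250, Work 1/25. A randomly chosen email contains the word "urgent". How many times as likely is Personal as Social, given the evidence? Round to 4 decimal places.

Compute prior × likelihood for every hypothesis:
  Personal: 0.16 × 0.028 = 0.00448
  Social: 0.24 × 0.044 = 0.01056
  Work: 0.6 × 0.04 = 0.024
Sum = 0.03904.
The ratio is 0.00448 / 0.01056 (the normalizer cancels) = 0.4242.

0.4242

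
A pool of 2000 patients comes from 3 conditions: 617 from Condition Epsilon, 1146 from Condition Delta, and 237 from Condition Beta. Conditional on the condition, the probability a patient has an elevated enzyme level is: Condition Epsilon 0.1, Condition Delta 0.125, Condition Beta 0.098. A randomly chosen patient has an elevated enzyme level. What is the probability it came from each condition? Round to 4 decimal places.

Condition Epsilon 0.2704, Condition Delta 0.6278, Condition Beta 0.1018

By Bayes' rule, posterior ∝ prior × likelihood:
  Condition Epsilon: 0.3085 × 0.1 = 0.03085
  Condition Delta: 0.573 × 0.125 = 0.071625
  Condition Beta: 0.1185 × 0.098 = 0.011613
Sum = 0.114088.
P(Condition Epsilon | elevated) = 0.03085/0.114088 ≈ 0.2704
P(Condition Delta | elevated) = 0.071625/0.114088 ≈ 0.6278
P(Condition Beta | elevated) = 0.011613/0.114088 ≈ 0.1018
(Check: 0.2704+0.6278+0.1018 = 1.0000.)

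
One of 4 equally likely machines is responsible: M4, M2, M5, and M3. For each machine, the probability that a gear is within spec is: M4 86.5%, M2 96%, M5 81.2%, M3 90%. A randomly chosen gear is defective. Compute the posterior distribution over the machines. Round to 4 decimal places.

M4 0.2916, M2 0.0864, M5 0.4060, M3 0.2160

Taking complements, P(defective | each) = M4 0.135, M2 0.04, M5 0.188, M3 0.1.
With a uniform prior (1/4 each), posterior ∝ likelihood:
  M4: 0.135
  M2: 0.04
  M5: 0.188
  M3: 0.1
Sum = 0.463.
P(M4 | defective) = 0.135/0.463 ≈ 0.2916
P(M2 | defective) = 0.04/0.463 ≈ 0.0864
P(M5 | defective) = 0.188/0.463 ≈ 0.4060
P(M3 | defective) = 0.1/0.463 ≈ 0.2160
(Check: 0.2916+0.0864+0.4060+0.2160 = 1.0000.)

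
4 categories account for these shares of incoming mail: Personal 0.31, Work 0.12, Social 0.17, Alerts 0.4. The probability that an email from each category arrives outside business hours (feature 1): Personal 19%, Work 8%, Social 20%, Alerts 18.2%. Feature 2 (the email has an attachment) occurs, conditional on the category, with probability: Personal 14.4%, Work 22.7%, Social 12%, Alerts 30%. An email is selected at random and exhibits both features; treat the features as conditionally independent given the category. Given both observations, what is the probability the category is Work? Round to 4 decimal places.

Prior × likelihood for each hypothesis:
  Personal: 0.31 × 0.19 × 0.144 = 0.0084816
  Work: 0.12 × 0.08 × 0.227 = 0.0021792
  Social: 0.17 × 0.2 × 0.12 = 0.00408
  Alerts: 0.4 × 0.182 × 0.3 = 0.02184
Sum = 0.0365808.
P(Work | evidence) = 0.0021792 / 0.0365808 ≈ 0.0596.

0.0596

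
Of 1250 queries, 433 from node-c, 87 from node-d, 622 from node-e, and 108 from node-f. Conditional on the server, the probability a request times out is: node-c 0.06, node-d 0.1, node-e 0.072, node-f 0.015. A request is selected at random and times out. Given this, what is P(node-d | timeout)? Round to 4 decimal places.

Compute prior × likelihood for every hypothesis:
  node-c: 0.3464 × 0.06 = 0.020784
  node-d: 0.0696 × 0.1 = 0.00696
  node-e: 0.4976 × 0.072 = 0.0358272
  node-f: 0.0864 × 0.015 = 0.001296
Sum = 0.0648672.
P(node-d | evidence) = 0.00696 / 0.0648672 ≈ 0.1073.

0.1073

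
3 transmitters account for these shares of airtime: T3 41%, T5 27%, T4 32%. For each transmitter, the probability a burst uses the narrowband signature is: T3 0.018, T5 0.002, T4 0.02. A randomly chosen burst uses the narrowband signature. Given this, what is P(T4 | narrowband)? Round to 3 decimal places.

0.447

Prior × likelihood for each hypothesis:
  T3: 0.41 × 0.018 = 0.00738
  T5: 0.27 × 0.002 = 0.00054
  T4: 0.32 × 0.02 = 0.0064
Normalizing constant = 0.01432.
P(T4 | evidence) = 0.0064 / 0.01432 ≈ 0.447.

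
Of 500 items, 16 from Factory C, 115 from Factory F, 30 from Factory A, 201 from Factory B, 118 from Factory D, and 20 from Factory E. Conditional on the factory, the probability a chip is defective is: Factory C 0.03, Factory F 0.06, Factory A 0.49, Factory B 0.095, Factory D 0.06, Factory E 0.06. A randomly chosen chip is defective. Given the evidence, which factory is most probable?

Compute prior × likelihood for every hypothesis:
  Factory C: 0.032 × 0.03 = 0.00096
  Factory F: 0.23 × 0.06 = 0.0138
  Factory A: 0.06 × 0.49 = 0.0294
  Factory B: 0.402 × 0.095 = 0.03819
  Factory D: 0.236 × 0.06 = 0.01416
  Factory E: 0.04 × 0.06 = 0.0024
Normalizing constant = 0.09891.
Largest term belongs to Factory B, so Factory B is most probable.

Factory B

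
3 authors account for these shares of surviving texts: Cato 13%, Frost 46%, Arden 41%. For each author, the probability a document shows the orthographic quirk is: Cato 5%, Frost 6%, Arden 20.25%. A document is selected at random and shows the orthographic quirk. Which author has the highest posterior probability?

Arden

Compute prior × likelihood for every hypothesis:
  Cato: 0.13 × 0.05 = 0.0065
  Frost: 0.46 × 0.06 = 0.0276
  Arden: 0.41 × 0.2025 = 0.083025
Sum = 0.117125.
Largest term belongs to Arden, so Arden is most probable.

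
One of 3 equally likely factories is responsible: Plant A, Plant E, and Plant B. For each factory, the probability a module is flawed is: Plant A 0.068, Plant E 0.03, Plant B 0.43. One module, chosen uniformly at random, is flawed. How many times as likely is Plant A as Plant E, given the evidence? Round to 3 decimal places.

2.267

With a uniform prior (1/3 each), posterior ∝ likelihood:
  Plant A: 0.068
  Plant E: 0.03
  Plant B: 0.43
Sum = 0.528.
The ratio is 0.068 / 0.03 (the normalizer cancels) = 2.267.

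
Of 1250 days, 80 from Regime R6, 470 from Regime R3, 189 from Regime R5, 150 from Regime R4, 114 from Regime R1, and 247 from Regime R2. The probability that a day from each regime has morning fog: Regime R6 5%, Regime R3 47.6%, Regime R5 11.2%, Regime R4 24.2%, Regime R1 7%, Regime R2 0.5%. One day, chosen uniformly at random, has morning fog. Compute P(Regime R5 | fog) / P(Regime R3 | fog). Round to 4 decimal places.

Prior × likelihood for each hypothesis:
  Regime R6: 0.064 × 0.05 = 0.0032
  Regime R3: 0.376 × 0.476 = 0.178976
  Regime R5: 0.1512 × 0.112 = 0.0169344
  Regime R4: 0.12 × 0.242 = 0.02904
  Regime R1: 0.0912 × 0.07 = 0.006384
  Regime R2: 0.1976 × 0.005 = 0.000988
Sum = 0.2355224.
The ratio is 0.0169344 / 0.178976 (the normalizer cancels) = 0.0946.

0.0946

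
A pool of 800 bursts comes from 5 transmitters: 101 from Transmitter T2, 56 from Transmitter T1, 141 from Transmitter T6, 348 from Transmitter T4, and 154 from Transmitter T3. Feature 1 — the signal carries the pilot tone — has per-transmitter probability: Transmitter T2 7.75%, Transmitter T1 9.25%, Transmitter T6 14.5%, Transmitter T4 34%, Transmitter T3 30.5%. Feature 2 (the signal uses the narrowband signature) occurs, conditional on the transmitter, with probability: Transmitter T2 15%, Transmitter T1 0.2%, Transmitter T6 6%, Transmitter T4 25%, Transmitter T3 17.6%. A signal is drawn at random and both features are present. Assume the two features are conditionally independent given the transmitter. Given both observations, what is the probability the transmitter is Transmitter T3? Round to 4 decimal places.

0.2053

Prior × likelihood for each hypothesis:
  Transmitter T2: 0.12625 × 0.0775 × 0.15 = 0.00146765625
  Transmitter T1: 0.07 × 0.0925 × 0.002 = 0.00001295
  Transmitter T6: 0.17625 × 0.145 × 0.06 = 0.001533375
  Transmitter T4: 0.435 × 0.34 × 0.25 = 0.036975
  Transmitter T3: 0.1925 × 0.305 × 0.176 = 0.0103334
Total = 0.05032238125.
P(Transmitter T3 | evidence) = 0.0103334 / 0.05032238125 ≈ 0.2053.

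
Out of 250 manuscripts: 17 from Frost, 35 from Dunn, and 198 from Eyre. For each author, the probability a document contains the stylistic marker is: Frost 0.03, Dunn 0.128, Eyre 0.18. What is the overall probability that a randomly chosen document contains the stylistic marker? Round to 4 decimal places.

0.1625

Compute prior × likelihood for every hypothesis:
  Frost: 0.068 × 0.03 = 0.00204
  Dunn: 0.14 × 0.128 = 0.01792
  Eyre: 0.792 × 0.18 = 0.14256
P(marker) = 0.00204 + 0.01792 + 0.14256 = 0.16252 → 0.1625.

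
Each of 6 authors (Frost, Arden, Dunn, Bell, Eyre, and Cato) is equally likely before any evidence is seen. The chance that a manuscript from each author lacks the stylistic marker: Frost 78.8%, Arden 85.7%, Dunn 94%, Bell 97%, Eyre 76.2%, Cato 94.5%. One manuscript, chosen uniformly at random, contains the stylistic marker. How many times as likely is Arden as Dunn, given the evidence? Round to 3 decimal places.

2.383

Taking complements, P(marker | each) = Frost 0.212, Arden 0.143, Dunn 0.06, Bell 0.03, Eyre 0.238, Cato 0.055.
With a uniform prior (1/6 each), posterior ∝ likelihood:
  Frost: 0.212
  Arden: 0.143
  Dunn: 0.06
  Bell: 0.03
  Eyre: 0.238
  Cato: 0.055
Total = 0.738.
The ratio is 0.143 / 0.06 (the normalizer cancels) = 2.383.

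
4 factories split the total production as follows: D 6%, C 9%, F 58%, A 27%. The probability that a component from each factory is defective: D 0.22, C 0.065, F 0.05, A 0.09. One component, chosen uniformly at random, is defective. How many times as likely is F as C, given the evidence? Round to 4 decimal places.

4.9573

By Bayes' rule, posterior ∝ prior × likelihood:
  D: 0.06 × 0.22 = 0.0132
  C: 0.09 × 0.065 = 0.00585
  F: 0.58 × 0.05 = 0.029
  A: 0.27 × 0.09 = 0.0243
Normalizing constant = 0.07235.
The ratio is 0.029 / 0.00585 (the normalizer cancels) = 4.9573.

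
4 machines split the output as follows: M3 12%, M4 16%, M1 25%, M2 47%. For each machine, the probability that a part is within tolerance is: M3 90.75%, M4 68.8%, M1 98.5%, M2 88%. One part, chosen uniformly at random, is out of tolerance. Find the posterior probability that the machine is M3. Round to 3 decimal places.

Taking complements, P(oversize | each) = M3 0.0925, M4 0.312, M1 0.015, M2 0.12.
By Bayes' rule, posterior ∝ prior × likelihood:
  M3: 0.12 × 0.0925 = 0.0111
  M4: 0.16 × 0.312 = 0.04992
  M1: 0.25 × 0.015 = 0.00375
  M2: 0.47 × 0.12 = 0.0564
Sum = 0.12117.
P(M3 | evidence) = 0.0111 / 0.12117 ≈ 0.092.

0.092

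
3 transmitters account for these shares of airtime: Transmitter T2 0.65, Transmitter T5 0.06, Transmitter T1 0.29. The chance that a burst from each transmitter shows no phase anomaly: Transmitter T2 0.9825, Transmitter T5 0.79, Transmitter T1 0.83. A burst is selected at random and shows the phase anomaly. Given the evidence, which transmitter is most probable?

Taking complements, P(anomaly | each) = Transmitter T2 0.0175, Transmitter T5 0.21, Transmitter T1 0.17.
Compute prior × likelihood for every hypothesis:
  Transmitter T2: 0.65 × 0.0175 = 0.011375
  Transmitter T5: 0.06 × 0.21 = 0.0126
  Transmitter T1: 0.29 × 0.17 = 0.0493
Sum = 0.073275.
Largest term belongs to Transmitter T1, so Transmitter T1 is most probable.

Transmitter T1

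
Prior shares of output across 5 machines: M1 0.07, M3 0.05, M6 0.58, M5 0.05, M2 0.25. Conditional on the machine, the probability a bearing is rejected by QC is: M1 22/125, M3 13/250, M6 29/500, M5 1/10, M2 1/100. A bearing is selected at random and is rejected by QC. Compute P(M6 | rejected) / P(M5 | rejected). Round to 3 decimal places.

Prior × likelihood for each hypothesis:
  M1: 0.07 × 0.176 = 0.01232
  M3: 0.05 × 0.052 = 0.0026
  M6: 0.58 × 0.058 = 0.03364
  M5: 0.05 × 0.1 = 0.005
  M2: 0.25 × 0.01 = 0.0025
Total = 0.05606.
The ratio is 0.03364 / 0.005 (the normalizer cancels) = 6.728.

6.728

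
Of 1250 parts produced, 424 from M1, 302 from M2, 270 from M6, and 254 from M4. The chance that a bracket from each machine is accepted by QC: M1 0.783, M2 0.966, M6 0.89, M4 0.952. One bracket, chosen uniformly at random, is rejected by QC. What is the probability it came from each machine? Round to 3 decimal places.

M1 0.638, M2 0.071, M6 0.206, M4 0.085

Taking complements, P(rejected | each) = M1 0.217, M2 0.034, M6 0.11, M4 0.048.
Prior × likelihood for each hypothesis:
  M1: 0.3392 × 0.217 = 0.0736064
  M2: 0.2416 × 0.034 = 0.0082144
  M6: 0.216 × 0.11 = 0.02376
  M4: 0.2032 × 0.048 = 0.0097536
Sum = 0.1153344.
P(M1 | rejected) = 0.0736064/0.1153344 ≈ 0.638
P(M2 | rejected) = 0.0082144/0.1153344 ≈ 0.071
P(M6 | rejected) = 0.02376/0.1153344 ≈ 0.206
P(M4 | rejected) = 0.0097536/0.1153344 ≈ 0.085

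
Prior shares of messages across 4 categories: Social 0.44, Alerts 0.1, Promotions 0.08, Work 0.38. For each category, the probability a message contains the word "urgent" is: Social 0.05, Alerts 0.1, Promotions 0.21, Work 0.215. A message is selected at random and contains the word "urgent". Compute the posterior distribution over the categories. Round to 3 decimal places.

Compute prior × likelihood for every hypothesis:
  Social: 0.44 × 0.05 = 0.022
  Alerts: 0.1 × 0.1 = 0.01
  Promotions: 0.08 × 0.21 = 0.0168
  Work: 0.38 × 0.215 = 0.0817
Sum = 0.1305.
P(Social | urgent-flag) = 0.022/0.1305 ≈ 0.169
P(Alerts | urgent-flag) = 0.01/0.1305 ≈ 0.077
P(Promotions | urgent-flag) = 0.0168/0.1305 ≈ 0.129
P(Work | urgent-flag) = 0.0817/0.1305 ≈ 0.626

Social 0.169, Alerts 0.077, Promotions 0.129, Work 0.626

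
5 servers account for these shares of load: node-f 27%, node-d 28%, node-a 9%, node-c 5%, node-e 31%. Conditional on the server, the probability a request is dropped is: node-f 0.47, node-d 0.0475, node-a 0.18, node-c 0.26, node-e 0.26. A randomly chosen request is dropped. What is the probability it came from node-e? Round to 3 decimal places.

Compute prior × likelihood for every hypothesis:
  node-f: 0.27 × 0.47 = 0.1269
  node-d: 0.28 × 0.0475 = 0.0133
  node-a: 0.09 × 0.18 = 0.0162
  node-c: 0.05 × 0.26 = 0.013
  node-e: 0.31 × 0.26 = 0.0806
Normalizing constant = 0.25.
P(node-e | evidence) = 0.0806 / 0.25 ≈ 0.322.

0.322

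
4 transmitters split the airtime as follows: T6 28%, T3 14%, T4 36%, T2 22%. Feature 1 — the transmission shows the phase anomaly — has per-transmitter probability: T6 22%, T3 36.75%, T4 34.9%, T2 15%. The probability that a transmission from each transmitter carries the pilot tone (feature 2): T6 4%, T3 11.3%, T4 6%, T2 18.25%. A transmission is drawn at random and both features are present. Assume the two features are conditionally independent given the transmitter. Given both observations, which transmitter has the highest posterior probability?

T4

Prior × likelihood for each hypothesis:
  T6: 0.28 × 0.22 × 0.04 = 0.002464
  T3: 0.14 × 0.3675 × 0.113 = 0.00581385
  T4: 0.36 × 0.349 × 0.06 = 0.0075384
  T2: 0.22 × 0.15 × 0.1825 = 0.0060225
Sum = 0.02183875.
Largest term belongs to T4, so T4 is most probable.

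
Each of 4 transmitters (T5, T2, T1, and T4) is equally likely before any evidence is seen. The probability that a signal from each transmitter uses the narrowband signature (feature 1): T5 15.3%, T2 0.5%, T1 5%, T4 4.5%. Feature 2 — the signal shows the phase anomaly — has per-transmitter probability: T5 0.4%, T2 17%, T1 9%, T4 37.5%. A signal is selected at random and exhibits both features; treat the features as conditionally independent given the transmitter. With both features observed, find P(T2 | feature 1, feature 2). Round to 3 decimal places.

0.037

Since the prior is uniform, the posterior is proportional to the likelihood:
  T5: 0.153 × 0.004 = 0.000612
  T2: 0.005 × 0.17 = 0.00085
  T1: 0.05 × 0.09 = 0.0045
  T4: 0.045 × 0.375 = 0.016875
Total = 0.022837.
P(T2 | evidence) = 0.00085 / 0.022837 ≈ 0.037.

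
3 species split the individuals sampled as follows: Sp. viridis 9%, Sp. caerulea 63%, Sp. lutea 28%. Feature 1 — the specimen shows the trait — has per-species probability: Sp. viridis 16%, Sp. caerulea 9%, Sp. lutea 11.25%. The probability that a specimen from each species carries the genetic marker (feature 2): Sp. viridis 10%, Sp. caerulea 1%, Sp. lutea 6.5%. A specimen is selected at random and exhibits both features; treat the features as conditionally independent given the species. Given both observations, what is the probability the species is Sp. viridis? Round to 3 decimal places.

0.355

Compute prior × likelihood for every hypothesis:
  Sp. viridis: 0.09 × 0.16 × 0.1 = 0.00144
  Sp. caerulea: 0.63 × 0.09 × 0.01 = 0.000567
  Sp. lutea: 0.28 × 0.1125 × 0.065 = 0.0020475
Total = 0.0040545.
P(Sp. viridis | evidence) = 0.00144 / 0.0040545 ≈ 0.355.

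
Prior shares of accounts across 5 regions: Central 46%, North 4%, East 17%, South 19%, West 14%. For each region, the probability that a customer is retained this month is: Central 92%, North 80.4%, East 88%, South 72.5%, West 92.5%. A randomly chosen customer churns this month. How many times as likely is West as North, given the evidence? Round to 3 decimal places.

1.339

Taking complements, P(churn | each) = Central 0.08, North 0.196, East 0.12, South 0.275, West 0.075.
Compute prior × likelihood for every hypothesis:
  Central: 0.46 × 0.08 = 0.0368
  North: 0.04 × 0.196 = 0.00784
  East: 0.17 × 0.12 = 0.0204
  South: 0.19 × 0.275 = 0.05225
  West: 0.14 × 0.075 = 0.0105
Sum = 0.12779.
The ratio is 0.0105 / 0.00784 (the normalizer cancels) = 1.339.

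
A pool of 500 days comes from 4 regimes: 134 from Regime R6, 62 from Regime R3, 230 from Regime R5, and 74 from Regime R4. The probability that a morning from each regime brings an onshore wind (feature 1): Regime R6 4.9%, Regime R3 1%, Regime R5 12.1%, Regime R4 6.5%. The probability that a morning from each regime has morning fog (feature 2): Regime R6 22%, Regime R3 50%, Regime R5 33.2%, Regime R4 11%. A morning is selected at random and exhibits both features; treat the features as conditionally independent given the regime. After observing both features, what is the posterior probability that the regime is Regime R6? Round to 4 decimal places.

0.1254

Prior × likelihood for each hypothesis:
  Regime R6: 0.268 × 0.049 × 0.22 = 0.00288904
  Regime R3: 0.124 × 0.01 × 0.5 = 0.00062
  Regime R5: 0.46 × 0.121 × 0.332 = 0.01847912
  Regime R4: 0.148 × 0.065 × 0.11 = 0.0010582
Sum = 0.02304636.
P(Regime R6 | evidence) = 0.00288904 / 0.02304636 ≈ 0.1254.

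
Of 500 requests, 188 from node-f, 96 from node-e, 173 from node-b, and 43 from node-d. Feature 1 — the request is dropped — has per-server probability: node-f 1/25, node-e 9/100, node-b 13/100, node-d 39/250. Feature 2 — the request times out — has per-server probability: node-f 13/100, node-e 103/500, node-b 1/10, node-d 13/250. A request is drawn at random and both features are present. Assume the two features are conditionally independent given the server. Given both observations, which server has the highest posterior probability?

node-b

Compute prior × likelihood for every hypothesis:
  node-f: 0.376 × 0.04 × 0.13 = 0.0019552
  node-e: 0.192 × 0.09 × 0.206 = 0.00355968
  node-b: 0.346 × 0.13 × 0.1 = 0.004498
  node-d: 0.086 × 0.156 × 0.052 = 0.000697632
Normalizing constant = 0.010710512.
Largest term belongs to node-b, so node-b is most probable.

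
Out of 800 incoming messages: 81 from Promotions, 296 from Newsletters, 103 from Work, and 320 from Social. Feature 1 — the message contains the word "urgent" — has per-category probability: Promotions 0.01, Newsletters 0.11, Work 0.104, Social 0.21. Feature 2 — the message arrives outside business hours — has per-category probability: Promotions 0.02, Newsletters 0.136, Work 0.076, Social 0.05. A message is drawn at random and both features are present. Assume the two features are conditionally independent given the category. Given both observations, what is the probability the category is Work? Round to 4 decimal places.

0.0945

By Bayes' rule, posterior ∝ prior × likelihood:
  Promotions: 0.10125 × 0.01 × 0.02 = 0.00002025
  Newsletters: 0.37 × 0.11 × 0.136 = 0.0055352
  Work: 0.12875 × 0.104 × 0.076 = 0.00101764
  Social: 0.4 × 0.21 × 0.05 = 0.0042
Total = 0.01077309.
P(Work | evidence) = 0.00101764 / 0.01077309 ≈ 0.0945.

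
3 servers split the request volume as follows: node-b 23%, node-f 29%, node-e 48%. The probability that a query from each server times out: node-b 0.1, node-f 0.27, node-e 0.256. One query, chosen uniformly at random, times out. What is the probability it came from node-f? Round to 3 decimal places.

Unnormalized posteriors (prior × likelihood):
  node-b: 0.23 × 0.1 = 0.023
  node-f: 0.29 × 0.27 = 0.0783
  node-e: 0.48 × 0.256 = 0.12288
Normalizing constant = 0.22418.
P(node-f | evidence) = 0.0783 / 0.22418 ≈ 0.349.

0.349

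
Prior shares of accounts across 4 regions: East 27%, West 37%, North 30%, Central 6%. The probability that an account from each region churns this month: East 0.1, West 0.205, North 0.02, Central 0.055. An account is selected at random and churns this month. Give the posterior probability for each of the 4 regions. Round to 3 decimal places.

East 0.241, West 0.676, North 0.053, Central 0.029

Unnormalized posteriors (prior × likelihood):
  East: 0.27 × 0.1 = 0.027
  West: 0.37 × 0.205 = 0.07585
  North: 0.3 × 0.02 = 0.006
  Central: 0.06 × 0.055 = 0.0033
Total = 0.11215.
P(East | churn) = 0.027/0.11215 ≈ 0.241
P(West | churn) = 0.07585/0.11215 ≈ 0.676
P(North | churn) = 0.006/0.11215 ≈ 0.053
P(Central | churn) = 0.0033/0.11215 ≈ 0.029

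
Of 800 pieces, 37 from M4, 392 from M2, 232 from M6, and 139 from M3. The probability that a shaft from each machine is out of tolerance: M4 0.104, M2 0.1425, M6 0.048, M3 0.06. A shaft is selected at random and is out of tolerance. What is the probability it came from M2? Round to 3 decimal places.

By Bayes' rule, posterior ∝ prior × likelihood:
  M4: 0.04625 × 0.104 = 0.00481
  M2: 0.49 × 0.1425 = 0.069825
  M6: 0.29 × 0.048 = 0.01392
  M3: 0.17375 × 0.06 = 0.010425
Normalizing constant = 0.09898.
P(M2 | evidence) = 0.069825 / 0.09898 ≈ 0.705.

0.705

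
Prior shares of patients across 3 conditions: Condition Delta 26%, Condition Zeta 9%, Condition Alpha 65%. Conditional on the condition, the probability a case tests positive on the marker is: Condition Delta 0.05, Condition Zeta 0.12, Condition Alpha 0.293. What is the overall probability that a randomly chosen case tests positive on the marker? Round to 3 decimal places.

Unnormalized posteriors (prior × likelihood):
  Condition Delta: 0.26 × 0.05 = 0.013
  Condition Zeta: 0.09 × 0.12 = 0.0108
  Condition Alpha: 0.65 × 0.293 = 0.19045
P(marker-positive) = 0.013 + 0.0108 + 0.19045 = 0.21425 → 0.214.

0.214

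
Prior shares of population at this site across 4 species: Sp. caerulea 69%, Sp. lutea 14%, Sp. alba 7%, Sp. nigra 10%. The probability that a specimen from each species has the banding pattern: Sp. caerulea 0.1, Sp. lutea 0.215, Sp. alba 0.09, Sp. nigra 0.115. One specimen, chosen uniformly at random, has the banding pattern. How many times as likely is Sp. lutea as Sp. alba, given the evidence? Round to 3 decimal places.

By Bayes' rule, posterior ∝ prior × likelihood:
  Sp. caerulea: 0.69 × 0.1 = 0.069
  Sp. lutea: 0.14 × 0.215 = 0.0301
  Sp. alba: 0.07 × 0.09 = 0.0063
  Sp. nigra: 0.1 × 0.115 = 0.0115
Sum = 0.1169.
The ratio is 0.0301 / 0.0063 (the normalizer cancels) = 4.778.

4.778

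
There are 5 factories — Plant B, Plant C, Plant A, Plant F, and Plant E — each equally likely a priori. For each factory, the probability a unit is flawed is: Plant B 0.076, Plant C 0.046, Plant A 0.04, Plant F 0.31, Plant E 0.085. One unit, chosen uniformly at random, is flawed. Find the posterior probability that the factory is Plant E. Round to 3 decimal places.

Since the prior is uniform, the posterior is proportional to the likelihood:
  Plant B: 0.076
  Plant C: 0.046
  Plant A: 0.04
  Plant F: 0.31
  Plant E: 0.085
Sum = 0.557.
P(Plant E | evidence) = 0.085 / 0.557 ≈ 0.153.

0.153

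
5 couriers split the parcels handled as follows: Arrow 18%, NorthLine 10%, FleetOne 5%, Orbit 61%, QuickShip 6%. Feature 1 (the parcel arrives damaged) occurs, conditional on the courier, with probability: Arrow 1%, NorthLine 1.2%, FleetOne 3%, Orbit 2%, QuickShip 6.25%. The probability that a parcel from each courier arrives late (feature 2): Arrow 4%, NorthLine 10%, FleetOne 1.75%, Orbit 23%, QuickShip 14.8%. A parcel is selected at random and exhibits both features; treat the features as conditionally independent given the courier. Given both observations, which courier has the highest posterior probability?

By Bayes' rule, posterior ∝ prior × likelihood:
  Arrow: 0.18 × 0.01 × 0.04 = 0.000072
  NorthLine: 0.1 × 0.012 × 0.1 = 0.00012
  FleetOne: 0.05 × 0.03 × 0.0175 = 0.00002625
  Orbit: 0.61 × 0.02 × 0.23 = 0.002806
  QuickShip: 0.06 × 0.0625 × 0.148 = 0.000555
Normalizing constant = 0.00357925.
Largest term belongs to Orbit, so Orbit is most probable.

Orbit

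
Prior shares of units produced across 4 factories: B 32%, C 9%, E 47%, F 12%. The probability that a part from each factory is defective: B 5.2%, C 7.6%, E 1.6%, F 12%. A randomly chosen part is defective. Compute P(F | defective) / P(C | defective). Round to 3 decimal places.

By Bayes' rule, posterior ∝ prior × likelihood:
  B: 0.32 × 0.052 = 0.01664
  C: 0.09 × 0.076 = 0.00684
  E: 0.47 × 0.016 = 0.00752
  F: 0.12 × 0.12 = 0.0144
Total = 0.0454.
The ratio is 0.0144 / 0.00684 (the normalizer cancels) = 2.105.

2.105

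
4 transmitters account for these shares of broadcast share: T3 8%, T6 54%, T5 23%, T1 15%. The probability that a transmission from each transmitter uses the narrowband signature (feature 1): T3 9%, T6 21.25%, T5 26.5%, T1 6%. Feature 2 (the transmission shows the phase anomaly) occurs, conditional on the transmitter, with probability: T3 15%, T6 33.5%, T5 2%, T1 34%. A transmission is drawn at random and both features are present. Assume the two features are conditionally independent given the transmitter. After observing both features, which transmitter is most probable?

Prior × likelihood for each hypothesis:
  T3: 0.08 × 0.09 × 0.15 = 0.00108
  T6: 0.54 × 0.2125 × 0.335 = 0.03844125
  T5: 0.23 × 0.265 × 0.02 = 0.001219
  T1: 0.15 × 0.06 × 0.34 = 0.00306
Sum = 0.04380025.
Largest term belongs to T6, so T6 is most probable.

T6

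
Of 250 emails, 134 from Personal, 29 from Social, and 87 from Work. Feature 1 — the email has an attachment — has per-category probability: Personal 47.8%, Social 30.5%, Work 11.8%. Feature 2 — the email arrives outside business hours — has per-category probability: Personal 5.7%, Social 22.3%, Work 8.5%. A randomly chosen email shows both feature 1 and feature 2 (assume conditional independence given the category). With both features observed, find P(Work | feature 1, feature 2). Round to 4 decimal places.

Unnormalized posteriors (prior × likelihood):
  Personal: 0.536 × 0.478 × 0.057 = 0.014603856
  Social: 0.116 × 0.305 × 0.223 = 0.00788974
  Work: 0.348 × 0.118 × 0.085 = 0.00349044
Sum = 0.025984036.
P(Work | evidence) = 0.00349044 / 0.025984036 ≈ 0.1343.

0.1343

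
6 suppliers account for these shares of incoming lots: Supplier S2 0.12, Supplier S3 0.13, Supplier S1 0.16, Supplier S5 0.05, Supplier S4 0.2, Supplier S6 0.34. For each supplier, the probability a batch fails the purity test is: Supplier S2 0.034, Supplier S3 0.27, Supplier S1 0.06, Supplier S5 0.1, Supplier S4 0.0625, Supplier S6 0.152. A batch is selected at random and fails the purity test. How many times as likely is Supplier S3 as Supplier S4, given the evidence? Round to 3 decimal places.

2.808

Unnormalized posteriors (prior × likelihood):
  Supplier S2: 0.12 × 0.034 = 0.00408
  Supplier S3: 0.13 × 0.27 = 0.0351
  Supplier S1: 0.16 × 0.06 = 0.0096
  Supplier S5: 0.05 × 0.1 = 0.005
  Supplier S4: 0.2 × 0.0625 = 0.0125
  Supplier S6: 0.34 × 0.152 = 0.05168
Total = 0.11796.
The ratio is 0.0351 / 0.0125 (the normalizer cancels) = 2.808.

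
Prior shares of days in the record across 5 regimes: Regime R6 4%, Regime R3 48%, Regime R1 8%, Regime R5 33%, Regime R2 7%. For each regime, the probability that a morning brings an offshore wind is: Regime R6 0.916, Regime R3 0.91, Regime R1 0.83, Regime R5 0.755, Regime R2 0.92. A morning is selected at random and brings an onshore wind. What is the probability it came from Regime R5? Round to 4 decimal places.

Taking complements, P(onshore | each) = Regime R6 0.084, Regime R3 0.09, Regime R1 0.17, Regime R5 0.245, Regime R2 0.08.
By Bayes' rule, posterior ∝ prior × likelihood:
  Regime R6: 0.04 × 0.084 = 0.00336
  Regime R3: 0.48 × 0.09 = 0.0432
  Regime R1: 0.08 × 0.17 = 0.0136
  Regime R5: 0.33 × 0.245 = 0.08085
  Regime R2: 0.07 × 0.08 = 0.0056
Sum = 0.14661.
P(Regime R5 | evidence) = 0.08085 / 0.14661 ≈ 0.5515.

0.5515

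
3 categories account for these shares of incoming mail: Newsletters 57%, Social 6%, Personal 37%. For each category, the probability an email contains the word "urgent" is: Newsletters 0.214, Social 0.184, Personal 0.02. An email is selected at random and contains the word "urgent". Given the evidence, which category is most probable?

Newsletters

Compute prior × likelihood for every hypothesis:
  Newsletters: 0.57 × 0.214 = 0.12198
  Social: 0.06 × 0.184 = 0.01104
  Personal: 0.37 × 0.02 = 0.0074
Sum = 0.14042.
Largest term belongs to Newsletters, so Newsletters is most probable.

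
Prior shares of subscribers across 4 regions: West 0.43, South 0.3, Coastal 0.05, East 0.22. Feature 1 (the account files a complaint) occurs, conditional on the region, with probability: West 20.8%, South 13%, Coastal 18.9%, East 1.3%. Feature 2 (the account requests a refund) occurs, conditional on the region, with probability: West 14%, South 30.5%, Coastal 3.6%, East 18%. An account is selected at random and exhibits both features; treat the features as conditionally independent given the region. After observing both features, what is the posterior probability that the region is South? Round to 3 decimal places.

Prior × likelihood for each hypothesis:
  West: 0.43 × 0.208 × 0.14 = 0.0125216
  South: 0.3 × 0.13 × 0.305 = 0.011895
  Coastal: 0.05 × 0.189 × 0.036 = 0.0003402
  East: 0.22 × 0.013 × 0.18 = 0.0005148
Total = 0.0252716.
P(South | evidence) = 0.011895 / 0.0252716 ≈ 0.471.

0.471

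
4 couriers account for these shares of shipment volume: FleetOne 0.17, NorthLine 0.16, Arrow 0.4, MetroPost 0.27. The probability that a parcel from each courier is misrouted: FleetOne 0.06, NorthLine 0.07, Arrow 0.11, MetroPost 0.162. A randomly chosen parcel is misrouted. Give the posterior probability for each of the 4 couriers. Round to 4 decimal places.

FleetOne 0.0935, NorthLine 0.1026, Arrow 0.4032, MetroPost 0.4008

By Bayes' rule, posterior ∝ prior × likelihood:
  FleetOne: 0.17 × 0.06 = 0.0102
  NorthLine: 0.16 × 0.07 = 0.0112
  Arrow: 0.4 × 0.11 = 0.044
  MetroPost: 0.27 × 0.162 = 0.04374
Total = 0.10914.
P(FleetOne | misrouted) = 0.0102/0.10914 ≈ 0.0935
P(NorthLine | misrouted) = 0.0112/0.10914 ≈ 0.1026
P(Arrow | misrouted) = 0.044/0.10914 ≈ 0.4032
P(MetroPost | misrouted) = 0.04374/0.10914 ≈ 0.4008
(Check: 0.0935+0.1026+0.4032+0.4008 = 1.0001.)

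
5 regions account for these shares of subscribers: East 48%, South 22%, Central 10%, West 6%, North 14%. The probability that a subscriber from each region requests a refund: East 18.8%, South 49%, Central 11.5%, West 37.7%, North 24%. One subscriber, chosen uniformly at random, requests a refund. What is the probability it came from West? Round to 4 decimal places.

Prior × likelihood for each hypothesis:
  East: 0.48 × 0.188 = 0.09024
  South: 0.22 × 0.49 = 0.1078
  Central: 0.1 × 0.115 = 0.0115
  West: 0.06 × 0.377 = 0.02262
  North: 0.14 × 0.24 = 0.0336
Normalizing constant = 0.26576.
P(West | evidence) = 0.02262 / 0.26576 ≈ 0.0851.

0.0851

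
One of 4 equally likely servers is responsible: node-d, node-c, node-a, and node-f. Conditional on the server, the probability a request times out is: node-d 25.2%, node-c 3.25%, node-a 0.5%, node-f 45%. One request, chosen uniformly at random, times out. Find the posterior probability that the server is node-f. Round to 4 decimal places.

0.6085

With a uniform prior (1/4 each), posterior ∝ likelihood:
  node-d: 0.252
  node-c: 0.0325
  node-a: 0.005
  node-f: 0.45
Sum = 0.7395.
P(node-f | evidence) = 0.45 / 0.7395 ≈ 0.6085.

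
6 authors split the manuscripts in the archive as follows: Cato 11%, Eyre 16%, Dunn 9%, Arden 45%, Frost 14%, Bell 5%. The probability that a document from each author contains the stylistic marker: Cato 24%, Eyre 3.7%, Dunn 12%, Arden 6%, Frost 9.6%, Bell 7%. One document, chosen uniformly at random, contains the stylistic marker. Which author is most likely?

By Bayes' rule, posterior ∝ prior × likelihood:
  Cato: 0.11 × 0.24 = 0.0264
  Eyre: 0.16 × 0.037 = 0.00592
  Dunn: 0.09 × 0.12 = 0.0108
  Arden: 0.45 × 0.06 = 0.027
  Frost: 0.14 × 0.096 = 0.01344
  Bell: 0.05 × 0.07 = 0.0035
Sum = 0.08706.
Largest term belongs to Arden, so Arden is most probable.

Arden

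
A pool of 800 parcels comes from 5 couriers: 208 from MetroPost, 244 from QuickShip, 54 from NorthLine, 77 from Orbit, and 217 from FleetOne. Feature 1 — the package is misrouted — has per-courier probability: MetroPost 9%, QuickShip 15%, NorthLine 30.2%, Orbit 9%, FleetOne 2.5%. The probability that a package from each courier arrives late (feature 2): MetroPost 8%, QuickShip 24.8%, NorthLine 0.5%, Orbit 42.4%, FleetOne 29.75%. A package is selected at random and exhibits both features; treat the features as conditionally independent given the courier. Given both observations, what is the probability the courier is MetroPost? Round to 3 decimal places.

Unnormalized posteriors (prior × likelihood):
  MetroPost: 0.26 × 0.09 × 0.08 = 0.001872
  QuickShip: 0.305 × 0.15 × 0.248 = 0.011346
  NorthLine: 0.0675 × 0.302 × 0.005 = 0.000101925
  Orbit: 0.09625 × 0.09 × 0.424 = 0.0036729
  FleetOne: 0.27125 × 0.025 × 0.2975 = 0.002017421875
Normalizing constant = 0.019010246875.
P(MetroPost | evidence) = 0.001872 / 0.019010246875 ≈ 0.098.

0.098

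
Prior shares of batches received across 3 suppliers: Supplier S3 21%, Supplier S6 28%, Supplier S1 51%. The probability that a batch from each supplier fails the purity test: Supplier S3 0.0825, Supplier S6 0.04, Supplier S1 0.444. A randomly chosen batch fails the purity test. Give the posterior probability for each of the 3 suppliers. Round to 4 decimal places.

Supplier S3 0.0680, Supplier S6 0.0439, Supplier S1 0.8881

By Bayes' rule, posterior ∝ prior × likelihood:
  Supplier S3: 0.21 × 0.0825 = 0.017325
  Supplier S6: 0.28 × 0.04 = 0.0112
  Supplier S1: 0.51 × 0.444 = 0.22644
Normalizing constant = 0.254965.
P(Supplier S3 | off-spec) = 0.017325/0.254965 ≈ 0.0680
P(Supplier S6 | off-spec) = 0.0112/0.254965 ≈ 0.0439
P(Supplier S1 | off-spec) = 0.22644/0.254965 ≈ 0.8881
(Check: 0.0680+0.0439+0.8881 = 1.0000.)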